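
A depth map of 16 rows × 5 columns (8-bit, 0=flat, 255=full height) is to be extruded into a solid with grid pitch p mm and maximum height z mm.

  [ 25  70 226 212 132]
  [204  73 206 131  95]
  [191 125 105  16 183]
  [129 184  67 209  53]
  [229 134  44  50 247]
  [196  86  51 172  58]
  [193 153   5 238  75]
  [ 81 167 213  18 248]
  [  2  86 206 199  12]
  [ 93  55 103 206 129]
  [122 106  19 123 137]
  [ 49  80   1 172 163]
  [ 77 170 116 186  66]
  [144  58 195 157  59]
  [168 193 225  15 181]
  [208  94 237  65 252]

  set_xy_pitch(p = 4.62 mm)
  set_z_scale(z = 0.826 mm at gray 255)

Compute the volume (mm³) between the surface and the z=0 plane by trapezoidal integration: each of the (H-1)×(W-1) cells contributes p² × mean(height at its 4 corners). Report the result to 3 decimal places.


519.667

height_mm = gray/255 × 0.826; cell vol = 4.62² × mean(4 corners)
unit = 4.62² × 0.826 / (4×255) = 0.0172848 mm³ per gray-sum
row 0: Σ corner-gray over 4 cells = 2292  → 39.6167
row 1: Σ corner-gray over 4 cells = 1985  → 34.3103
row 2: Σ corner-gray over 4 cells = 1968  → 34.0164
row 3: Σ corner-gray over 4 cells = 2034  → 35.1572
row 4: Σ corner-gray over 4 cells = 1804  → 31.1817
row 5: Σ corner-gray over 4 cells = 1932  → 33.3942
row 6: Σ corner-gray over 4 cells = 2185  → 37.7672
row 7: Σ corner-gray over 4 cells = 2121  → 36.6610
row 8: Σ corner-gray over 4 cells = 1946  → 33.6362
row 9: Σ corner-gray over 4 cells = 1705  → 29.4705
row 10: Σ corner-gray over 4 cells = 1473  → 25.4605
row 11: Σ corner-gray over 4 cells = 1805  → 31.1990
row 12: Σ corner-gray over 4 cells = 2110  → 36.4709
row 13: Σ corner-gray over 4 cells = 2238  → 38.6833
row 14: Σ corner-gray over 4 cells = 2467  → 42.6415
Σ rows: total corner-gray = 30065  → 519.6669 mm³


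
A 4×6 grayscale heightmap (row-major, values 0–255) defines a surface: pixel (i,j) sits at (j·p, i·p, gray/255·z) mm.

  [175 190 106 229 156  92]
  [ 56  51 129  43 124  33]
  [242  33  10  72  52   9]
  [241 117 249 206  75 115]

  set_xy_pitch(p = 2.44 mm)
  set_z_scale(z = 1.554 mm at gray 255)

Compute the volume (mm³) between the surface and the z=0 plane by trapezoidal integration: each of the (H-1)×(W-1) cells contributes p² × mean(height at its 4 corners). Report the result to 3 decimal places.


54.559

height_mm = gray/255 × 1.554; cell vol = 2.44² × mean(4 corners)
unit = 2.44² × 1.554 / (4×255) = 0.00907048 mm³ per gray-sum
row 0: Σ corner-gray over 5 cells = 2412  → 21.8780
row 1: Σ corner-gray over 5 cells = 1368  → 12.4084
row 2: Σ corner-gray over 5 cells = 2235  → 20.2725
Σ rows: total corner-gray = 6015  → 54.5590 mm³


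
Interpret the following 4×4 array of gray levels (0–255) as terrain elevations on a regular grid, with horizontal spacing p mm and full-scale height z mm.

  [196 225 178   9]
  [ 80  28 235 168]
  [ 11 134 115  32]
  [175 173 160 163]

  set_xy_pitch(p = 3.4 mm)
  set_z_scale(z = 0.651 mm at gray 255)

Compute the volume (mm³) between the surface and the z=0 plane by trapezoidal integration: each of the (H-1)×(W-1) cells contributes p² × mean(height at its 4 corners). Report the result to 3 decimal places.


height_mm = gray/255 × 0.651; cell vol = 3.4² × mean(4 corners)
unit = 3.4² × 0.651 / (4×255) = 0.007378 mm³ per gray-sum
row 0: Σ corner-gray over 3 cells = 1785  → 13.1697
row 1: Σ corner-gray over 3 cells = 1315  → 9.7021
row 2: Σ corner-gray over 3 cells = 1545  → 11.3990
Σ rows: total corner-gray = 4645  → 34.2708 mm³

34.271


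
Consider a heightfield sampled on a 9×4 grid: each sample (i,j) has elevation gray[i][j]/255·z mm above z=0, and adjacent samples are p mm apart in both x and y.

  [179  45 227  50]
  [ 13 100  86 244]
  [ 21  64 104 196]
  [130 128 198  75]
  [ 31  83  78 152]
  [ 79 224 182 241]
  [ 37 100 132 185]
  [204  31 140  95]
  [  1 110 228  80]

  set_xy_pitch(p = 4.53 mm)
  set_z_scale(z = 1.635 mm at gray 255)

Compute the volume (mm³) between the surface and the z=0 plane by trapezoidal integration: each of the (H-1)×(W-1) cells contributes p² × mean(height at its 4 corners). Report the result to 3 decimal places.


379.463

height_mm = gray/255 × 1.635; cell vol = 4.53² × mean(4 corners)
unit = 4.53² × 1.635 / (4×255) = 0.0328938 mm³ per gray-sum
row 0: Σ corner-gray over 3 cells = 1402  → 46.1171
row 1: Σ corner-gray over 3 cells = 1182  → 38.8805
row 2: Σ corner-gray over 3 cells = 1410  → 46.3803
row 3: Σ corner-gray over 3 cells = 1362  → 44.8013
row 4: Σ corner-gray over 3 cells = 1637  → 53.8471
row 5: Σ corner-gray over 3 cells = 1818  → 59.8009
row 6: Σ corner-gray over 3 cells = 1327  → 43.6501
row 7: Σ corner-gray over 3 cells = 1398  → 45.9855
Σ rows: total corner-gray = 11536  → 379.4628 mm³


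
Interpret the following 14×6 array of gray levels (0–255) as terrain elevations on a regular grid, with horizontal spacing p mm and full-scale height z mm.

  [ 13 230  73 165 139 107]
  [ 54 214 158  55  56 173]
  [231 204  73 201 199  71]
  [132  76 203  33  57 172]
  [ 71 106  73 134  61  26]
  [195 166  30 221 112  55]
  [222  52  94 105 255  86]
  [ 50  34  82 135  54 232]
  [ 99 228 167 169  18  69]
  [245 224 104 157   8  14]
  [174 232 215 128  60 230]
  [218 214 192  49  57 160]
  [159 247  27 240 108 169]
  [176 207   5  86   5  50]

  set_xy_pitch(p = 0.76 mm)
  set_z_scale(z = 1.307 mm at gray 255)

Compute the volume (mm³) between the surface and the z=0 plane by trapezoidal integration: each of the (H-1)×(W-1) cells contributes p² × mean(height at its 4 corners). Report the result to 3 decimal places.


24.519

height_mm = gray/255 × 1.307; cell vol = 0.76² × mean(4 corners)
unit = 0.76² × 1.307 / (4×255) = 0.000740121 mm³ per gray-sum
row 0: Σ corner-gray over 5 cells = 2527  → 1.8703
row 1: Σ corner-gray over 5 cells = 2849  → 2.1086
row 2: Σ corner-gray over 5 cells = 2698  → 1.9968
row 3: Σ corner-gray over 5 cells = 1887  → 1.3966
row 4: Σ corner-gray over 5 cells = 2153  → 1.5935
row 5: Σ corner-gray over 5 cells = 2628  → 1.9450
row 6: Σ corner-gray over 5 cells = 2212  → 1.6371
row 7: Σ corner-gray over 5 cells = 2224  → 1.6460
row 8: Σ corner-gray over 5 cells = 2577  → 1.9073
row 9: Σ corner-gray over 5 cells = 2919  → 2.1604
row 10: Σ corner-gray over 5 cells = 3076  → 2.2766
row 11: Σ corner-gray over 5 cells = 2974  → 2.2011
row 12: Σ corner-gray over 5 cells = 2404  → 1.7793
Σ rows: total corner-gray = 33128  → 24.5187 mm³


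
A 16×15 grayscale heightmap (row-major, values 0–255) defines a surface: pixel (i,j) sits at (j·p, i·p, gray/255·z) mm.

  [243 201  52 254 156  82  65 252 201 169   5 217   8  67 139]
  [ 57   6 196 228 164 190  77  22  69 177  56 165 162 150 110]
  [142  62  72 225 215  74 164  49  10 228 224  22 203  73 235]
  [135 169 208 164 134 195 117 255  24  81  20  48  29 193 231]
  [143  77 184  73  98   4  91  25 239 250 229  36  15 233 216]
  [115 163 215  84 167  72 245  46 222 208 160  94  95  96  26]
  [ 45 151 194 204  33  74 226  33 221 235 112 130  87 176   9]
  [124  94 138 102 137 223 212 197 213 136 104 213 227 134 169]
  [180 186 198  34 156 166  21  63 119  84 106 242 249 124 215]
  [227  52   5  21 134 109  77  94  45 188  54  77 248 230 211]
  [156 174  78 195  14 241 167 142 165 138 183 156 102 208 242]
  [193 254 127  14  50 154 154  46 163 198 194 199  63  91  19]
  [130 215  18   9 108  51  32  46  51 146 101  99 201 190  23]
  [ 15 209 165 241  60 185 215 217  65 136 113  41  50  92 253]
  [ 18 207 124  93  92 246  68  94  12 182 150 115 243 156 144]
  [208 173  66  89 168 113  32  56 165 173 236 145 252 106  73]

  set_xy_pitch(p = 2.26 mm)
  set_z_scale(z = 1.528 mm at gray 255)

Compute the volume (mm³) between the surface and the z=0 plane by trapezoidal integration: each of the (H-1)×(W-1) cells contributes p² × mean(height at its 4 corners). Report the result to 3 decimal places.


height_mm = gray/255 × 1.528; cell vol = 2.26² × mean(4 corners)
unit = 2.26² × 1.528 / (4×255) = 0.00765139 mm³ per gray-sum
row 0: Σ corner-gray over 14 cells = 7331  → 56.0923
row 1: Σ corner-gray over 14 cells = 7110  → 54.4013
row 2: Σ corner-gray over 14 cells = 7259  → 55.5414
row 3: Σ corner-gray over 14 cells = 7107  → 54.3784
row 4: Σ corner-gray over 14 cells = 7342  → 56.1765
row 5: Σ corner-gray over 14 cells = 7681  → 58.7703
row 6: Σ corner-gray over 14 cells = 8359  → 63.9579
row 7: Σ corner-gray over 14 cells = 8444  → 64.6083
row 8: Σ corner-gray over 14 cells = 6997  → 53.5367
row 9: Σ corner-gray over 14 cells = 7430  → 56.8498
row 10: Σ corner-gray over 14 cells = 7950  → 60.8285
row 11: Σ corner-gray over 14 cells = 6313  → 48.3032
row 12: Σ corner-gray over 14 cells = 6533  → 49.9865
row 13: Σ corner-gray over 14 cells = 7572  → 57.9363
row 14: Σ corner-gray over 14 cells = 7555  → 57.8062
Σ rows: total corner-gray = 110983  → 849.1737 mm³

849.174


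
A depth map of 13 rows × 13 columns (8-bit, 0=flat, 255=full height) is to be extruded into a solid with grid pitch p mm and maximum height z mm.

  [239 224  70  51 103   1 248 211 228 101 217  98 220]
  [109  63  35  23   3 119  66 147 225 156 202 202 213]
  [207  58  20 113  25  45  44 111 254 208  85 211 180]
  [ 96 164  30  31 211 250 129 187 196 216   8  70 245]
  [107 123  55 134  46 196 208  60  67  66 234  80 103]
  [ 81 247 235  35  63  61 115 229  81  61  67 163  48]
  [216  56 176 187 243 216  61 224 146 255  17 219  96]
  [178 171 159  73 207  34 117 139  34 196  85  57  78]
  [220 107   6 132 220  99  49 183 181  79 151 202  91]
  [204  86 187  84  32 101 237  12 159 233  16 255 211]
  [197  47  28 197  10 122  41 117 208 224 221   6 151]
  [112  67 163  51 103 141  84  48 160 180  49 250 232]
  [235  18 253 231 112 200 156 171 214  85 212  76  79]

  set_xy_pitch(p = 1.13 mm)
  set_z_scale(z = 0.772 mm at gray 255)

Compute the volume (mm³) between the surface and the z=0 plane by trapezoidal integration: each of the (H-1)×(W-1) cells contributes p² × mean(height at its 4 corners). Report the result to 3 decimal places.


71.338

height_mm = gray/255 × 0.772; cell vol = 1.13² × mean(4 corners)
unit = 1.13² × 0.772 / (4×255) = 0.000966438 mm³ per gray-sum
row 0: Σ corner-gray over 12 cells = 6367  → 6.1533
row 1: Σ corner-gray over 12 cells = 5539  → 5.3531
row 2: Σ corner-gray over 12 cells = 6060  → 5.8566
row 3: Σ corner-gray over 12 cells = 6073  → 5.8692
row 4: Σ corner-gray over 12 cells = 5591  → 5.4034
row 5: Σ corner-gray over 12 cells = 6755  → 6.5283
row 6: Σ corner-gray over 12 cells = 6712  → 6.4867
row 7: Σ corner-gray over 12 cells = 5929  → 5.7300
row 8: Σ corner-gray over 12 cells = 6348  → 6.1349
row 9: Σ corner-gray over 12 cells = 6009  → 5.8073
row 10: Σ corner-gray over 12 cells = 5726  → 5.5338
row 11: Σ corner-gray over 12 cells = 6706  → 6.4809
Σ rows: total corner-gray = 73815  → 71.3376 mm³


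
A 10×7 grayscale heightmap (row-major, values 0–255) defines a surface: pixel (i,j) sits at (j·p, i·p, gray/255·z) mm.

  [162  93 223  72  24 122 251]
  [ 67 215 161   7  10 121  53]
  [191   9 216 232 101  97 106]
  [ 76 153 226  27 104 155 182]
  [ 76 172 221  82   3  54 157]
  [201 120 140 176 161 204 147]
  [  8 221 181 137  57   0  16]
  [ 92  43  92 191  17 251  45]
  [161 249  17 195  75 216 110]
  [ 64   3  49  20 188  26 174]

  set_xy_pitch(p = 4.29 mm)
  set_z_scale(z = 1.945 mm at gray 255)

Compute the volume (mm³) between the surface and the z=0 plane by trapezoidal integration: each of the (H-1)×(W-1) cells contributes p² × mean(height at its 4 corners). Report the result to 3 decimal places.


height_mm = gray/255 × 1.945; cell vol = 4.29² × mean(4 corners)
unit = 4.29² × 1.945 / (4×255) = 0.0350941 mm³ per gray-sum
row 0: Σ corner-gray over 6 cells = 2629  → 92.2624
row 1: Σ corner-gray over 6 cells = 2755  → 96.6842
row 2: Σ corner-gray over 6 cells = 3195  → 112.1256
row 3: Σ corner-gray over 6 cells = 2885  → 101.2465
row 4: Σ corner-gray over 6 cells = 3247  → 113.9505
row 5: Σ corner-gray over 6 cells = 3166  → 111.1079
row 6: Σ corner-gray over 6 cells = 2541  → 89.1741
row 7: Σ corner-gray over 6 cells = 3100  → 108.7917
row 8: Σ corner-gray over 6 cells = 2585  → 90.7182
Σ rows: total corner-gray = 26103  → 916.0611 mm³

916.061


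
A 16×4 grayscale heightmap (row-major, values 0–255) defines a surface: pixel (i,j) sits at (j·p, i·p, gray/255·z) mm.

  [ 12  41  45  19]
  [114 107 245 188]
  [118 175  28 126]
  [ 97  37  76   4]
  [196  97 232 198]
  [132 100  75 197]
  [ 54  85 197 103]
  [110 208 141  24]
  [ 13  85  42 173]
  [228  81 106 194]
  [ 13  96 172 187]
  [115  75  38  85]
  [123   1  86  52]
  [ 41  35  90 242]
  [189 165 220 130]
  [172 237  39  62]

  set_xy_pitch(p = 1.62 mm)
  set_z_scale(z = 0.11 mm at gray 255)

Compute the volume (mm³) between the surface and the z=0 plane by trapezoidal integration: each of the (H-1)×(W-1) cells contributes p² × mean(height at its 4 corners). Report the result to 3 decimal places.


5.734

height_mm = gray/255 × 0.11; cell vol = 1.62² × mean(4 corners)
unit = 1.62² × 0.11 / (4×255) = 0.000283024 mm³ per gray-sum
row 0: Σ corner-gray over 3 cells = 1209  → 0.3422
row 1: Σ corner-gray over 3 cells = 1656  → 0.4687
row 2: Σ corner-gray over 3 cells = 977  → 0.2765
row 3: Σ corner-gray over 3 cells = 1379  → 0.3903
row 4: Σ corner-gray over 3 cells = 1731  → 0.4899
row 5: Σ corner-gray over 3 cells = 1400  → 0.3962
row 6: Σ corner-gray over 3 cells = 1553  → 0.4395
row 7: Σ corner-gray over 3 cells = 1272  → 0.3600
row 8: Σ corner-gray over 3 cells = 1236  → 0.3498
row 9: Σ corner-gray over 3 cells = 1532  → 0.4336
row 10: Σ corner-gray over 3 cells = 1162  → 0.3289
row 11: Σ corner-gray over 3 cells = 775  → 0.2193
row 12: Σ corner-gray over 3 cells = 882  → 0.2496
row 13: Σ corner-gray over 3 cells = 1622  → 0.4591
row 14: Σ corner-gray over 3 cells = 1875  → 0.5307
Σ rows: total corner-gray = 20261  → 5.7343 mm³


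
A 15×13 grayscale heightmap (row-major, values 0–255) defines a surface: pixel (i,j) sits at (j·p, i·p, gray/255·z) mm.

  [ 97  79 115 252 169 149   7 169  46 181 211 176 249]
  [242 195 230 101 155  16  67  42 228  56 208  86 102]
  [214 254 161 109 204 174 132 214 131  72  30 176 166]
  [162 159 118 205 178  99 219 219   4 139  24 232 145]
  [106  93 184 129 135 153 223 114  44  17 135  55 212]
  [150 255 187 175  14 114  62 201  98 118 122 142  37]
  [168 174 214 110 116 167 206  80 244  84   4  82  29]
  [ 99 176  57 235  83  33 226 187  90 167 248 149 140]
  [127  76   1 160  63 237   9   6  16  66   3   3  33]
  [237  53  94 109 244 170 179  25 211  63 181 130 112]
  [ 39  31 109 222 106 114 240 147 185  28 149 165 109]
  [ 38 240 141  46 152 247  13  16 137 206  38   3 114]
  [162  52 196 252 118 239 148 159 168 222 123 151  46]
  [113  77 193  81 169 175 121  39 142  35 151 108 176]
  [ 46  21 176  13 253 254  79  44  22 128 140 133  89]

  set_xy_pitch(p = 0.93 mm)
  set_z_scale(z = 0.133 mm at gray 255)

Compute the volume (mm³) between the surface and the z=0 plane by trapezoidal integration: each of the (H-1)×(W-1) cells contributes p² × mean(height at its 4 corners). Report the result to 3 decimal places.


height_mm = gray/255 × 0.133; cell vol = 0.93² × mean(4 corners)
unit = 0.93² × 0.133 / (4×255) = 0.000112776 mm³ per gray-sum
row 0: Σ corner-gray over 12 cells = 6566  → 0.7405
row 1: Σ corner-gray over 12 cells = 6806  → 0.7676
row 2: Σ corner-gray over 12 cells = 7193  → 0.8112
row 3: Σ corner-gray over 12 cells = 6381  → 0.7196
row 4: Σ corner-gray over 12 cells = 6045  → 0.6817
row 5: Σ corner-gray over 12 cells = 6322  → 0.7130
row 6: Σ corner-gray over 12 cells = 6700  → 0.7556
row 7: Σ corner-gray over 12 cells = 4981  → 0.5617
row 8: Σ corner-gray over 12 cells = 4707  → 0.5308
row 9: Σ corner-gray over 12 cells = 6407  → 0.7226
row 10: Σ corner-gray over 12 cells = 5770  → 0.6507
row 11: Σ corner-gray over 12 cells = 6494  → 0.7324
row 12: Σ corner-gray over 12 cells = 6735  → 0.7595
row 13: Σ corner-gray over 12 cells = 5532  → 0.6239
Σ rows: total corner-gray = 86639  → 9.7708 mm³

9.771


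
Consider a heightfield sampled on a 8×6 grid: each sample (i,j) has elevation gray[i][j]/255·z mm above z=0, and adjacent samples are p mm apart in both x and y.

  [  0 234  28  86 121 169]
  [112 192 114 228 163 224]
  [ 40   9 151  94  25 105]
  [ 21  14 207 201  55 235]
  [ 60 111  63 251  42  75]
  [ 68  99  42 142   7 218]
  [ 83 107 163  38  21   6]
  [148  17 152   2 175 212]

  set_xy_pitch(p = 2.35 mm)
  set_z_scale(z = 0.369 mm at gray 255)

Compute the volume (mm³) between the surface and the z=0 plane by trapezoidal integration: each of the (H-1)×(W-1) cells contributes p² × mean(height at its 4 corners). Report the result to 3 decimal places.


29.586

height_mm = gray/255 × 0.369; cell vol = 2.35² × mean(4 corners)
unit = 2.35² × 0.369 / (4×255) = 0.00199785 mm³ per gray-sum
row 0: Σ corner-gray over 5 cells = 2837  → 5.6679
row 1: Σ corner-gray over 5 cells = 2433  → 4.8608
row 2: Σ corner-gray over 5 cells = 1913  → 3.8219
row 3: Σ corner-gray over 5 cells = 2279  → 4.5531
row 4: Σ corner-gray over 5 cells = 1935  → 3.8658
row 5: Σ corner-gray over 5 cells = 1613  → 3.2225
row 6: Σ corner-gray over 5 cells = 1799  → 3.5941
Σ rows: total corner-gray = 14809  → 29.5861 mm³


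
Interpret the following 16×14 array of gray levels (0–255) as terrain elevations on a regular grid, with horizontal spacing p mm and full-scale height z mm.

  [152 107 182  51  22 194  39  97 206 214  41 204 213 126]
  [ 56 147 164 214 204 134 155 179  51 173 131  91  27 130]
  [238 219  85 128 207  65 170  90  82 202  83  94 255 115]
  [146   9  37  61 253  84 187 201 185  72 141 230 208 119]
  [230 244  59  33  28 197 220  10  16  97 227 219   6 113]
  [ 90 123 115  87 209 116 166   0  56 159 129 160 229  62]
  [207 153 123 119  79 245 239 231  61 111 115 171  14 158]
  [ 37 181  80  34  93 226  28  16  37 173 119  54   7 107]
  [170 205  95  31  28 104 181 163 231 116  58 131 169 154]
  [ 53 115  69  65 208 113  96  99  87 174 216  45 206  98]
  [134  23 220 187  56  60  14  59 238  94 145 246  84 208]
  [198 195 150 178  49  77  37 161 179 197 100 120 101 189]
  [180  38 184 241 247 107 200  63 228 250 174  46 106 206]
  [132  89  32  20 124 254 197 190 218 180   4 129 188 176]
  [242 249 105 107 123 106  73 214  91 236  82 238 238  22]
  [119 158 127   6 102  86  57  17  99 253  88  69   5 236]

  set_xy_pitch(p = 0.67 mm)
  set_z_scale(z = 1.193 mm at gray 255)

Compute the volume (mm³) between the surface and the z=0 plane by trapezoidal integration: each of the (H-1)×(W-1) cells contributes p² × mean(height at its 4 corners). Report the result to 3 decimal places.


height_mm = gray/255 × 1.193; cell vol = 0.67² × mean(4 corners)
unit = 0.67² × 1.193 / (4×255) = 0.000525037 mm³ per gray-sum
row 0: Σ corner-gray over 13 cells = 6944  → 3.6459
row 1: Σ corner-gray over 13 cells = 7239  → 3.8007
row 2: Σ corner-gray over 13 cells = 7314  → 3.8401
row 3: Σ corner-gray over 13 cells = 6656  → 3.4946
row 4: Σ corner-gray over 13 cells = 6305  → 3.3104
row 5: Σ corner-gray over 13 cells = 6937  → 3.6422
row 6: Σ corner-gray over 13 cells = 5927  → 3.1119
row 7: Σ corner-gray over 13 cells = 5588  → 2.9339
row 8: Σ corner-gray over 13 cells = 6485  → 3.4049
row 9: Σ corner-gray over 13 cells = 6331  → 3.3240
row 10: Σ corner-gray over 13 cells = 6669  → 3.5015
row 11: Σ corner-gray over 13 cells = 7629  → 4.0055
row 12: Σ corner-gray over 13 cells = 7712  → 4.0491
row 13: Σ corner-gray over 13 cells = 7546  → 3.9619
row 14: Σ corner-gray over 13 cells = 6477  → 3.4007
Σ rows: total corner-gray = 101759  → 53.4272 mm³

53.427


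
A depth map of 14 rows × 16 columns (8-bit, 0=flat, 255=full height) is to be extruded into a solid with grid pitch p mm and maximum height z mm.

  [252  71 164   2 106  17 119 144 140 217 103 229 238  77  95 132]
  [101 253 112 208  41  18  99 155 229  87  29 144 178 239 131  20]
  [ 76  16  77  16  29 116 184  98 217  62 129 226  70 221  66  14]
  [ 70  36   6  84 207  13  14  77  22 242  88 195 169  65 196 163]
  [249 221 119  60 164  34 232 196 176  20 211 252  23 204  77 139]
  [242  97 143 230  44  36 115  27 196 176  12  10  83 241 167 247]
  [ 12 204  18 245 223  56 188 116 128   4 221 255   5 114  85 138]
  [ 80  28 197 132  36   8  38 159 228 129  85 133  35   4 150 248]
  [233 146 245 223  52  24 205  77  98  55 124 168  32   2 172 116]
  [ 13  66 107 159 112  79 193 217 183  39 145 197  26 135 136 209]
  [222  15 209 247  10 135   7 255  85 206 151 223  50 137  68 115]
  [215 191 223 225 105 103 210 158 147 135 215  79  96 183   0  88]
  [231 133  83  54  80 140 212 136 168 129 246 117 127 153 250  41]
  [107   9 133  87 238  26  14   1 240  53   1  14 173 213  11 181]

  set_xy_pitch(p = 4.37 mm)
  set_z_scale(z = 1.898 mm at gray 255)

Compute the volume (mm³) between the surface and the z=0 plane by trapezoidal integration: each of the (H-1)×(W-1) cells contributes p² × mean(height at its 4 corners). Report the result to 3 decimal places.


height_mm = gray/255 × 1.898; cell vol = 4.37² × mean(4 corners)
unit = 4.37² × 1.898 / (4×255) = 0.0355352 mm³ per gray-sum
row 0: Σ corner-gray over 15 cells = 7795  → 276.9970
row 1: Σ corner-gray over 15 cells = 7111  → 252.6909
row 2: Σ corner-gray over 15 cells = 6205  → 220.4960
row 3: Σ corner-gray over 15 cells = 7427  → 263.9200
row 4: Σ corner-gray over 15 cells = 8009  → 284.6015
row 5: Σ corner-gray over 15 cells = 7517  → 267.1182
row 6: Σ corner-gray over 15 cells = 6926  → 246.1169
row 7: Σ corner-gray over 15 cells = 6647  → 236.2026
row 8: Σ corner-gray over 15 cells = 7405  → 263.1382
row 9: Σ corner-gray over 15 cells = 7743  → 275.1491
row 10: Σ corner-gray over 15 cells = 8376  → 297.6429
row 11: Σ corner-gray over 15 cells = 8771  → 311.6793
row 12: Σ corner-gray over 15 cells = 7042  → 250.2390
Σ rows: total corner-gray = 96974  → 3445.9916 mm³

3445.992


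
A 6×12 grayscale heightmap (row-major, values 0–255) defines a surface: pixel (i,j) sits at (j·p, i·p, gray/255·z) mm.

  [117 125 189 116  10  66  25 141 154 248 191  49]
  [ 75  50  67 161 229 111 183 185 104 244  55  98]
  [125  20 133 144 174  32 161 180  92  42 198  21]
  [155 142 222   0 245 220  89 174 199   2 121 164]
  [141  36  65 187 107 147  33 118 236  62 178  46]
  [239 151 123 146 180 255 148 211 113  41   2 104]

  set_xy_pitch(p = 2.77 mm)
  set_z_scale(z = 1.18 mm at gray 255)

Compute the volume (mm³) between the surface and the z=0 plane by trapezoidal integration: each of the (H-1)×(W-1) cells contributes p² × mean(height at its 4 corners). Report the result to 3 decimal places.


height_mm = gray/255 × 1.18; cell vol = 2.77² × mean(4 corners)
unit = 2.77² × 1.18 / (4×255) = 0.00887649 mm³ per gray-sum
row 0: Σ corner-gray over 11 cells = 5647  → 50.1256
row 1: Σ corner-gray over 11 cells = 5449  → 48.3680
row 2: Σ corner-gray over 11 cells = 5645  → 50.1078
row 3: Σ corner-gray over 11 cells = 5672  → 50.3475
row 4: Σ corner-gray over 11 cells = 5608  → 49.7794
Σ rows: total corner-gray = 28021  → 248.7282 mm³

248.728


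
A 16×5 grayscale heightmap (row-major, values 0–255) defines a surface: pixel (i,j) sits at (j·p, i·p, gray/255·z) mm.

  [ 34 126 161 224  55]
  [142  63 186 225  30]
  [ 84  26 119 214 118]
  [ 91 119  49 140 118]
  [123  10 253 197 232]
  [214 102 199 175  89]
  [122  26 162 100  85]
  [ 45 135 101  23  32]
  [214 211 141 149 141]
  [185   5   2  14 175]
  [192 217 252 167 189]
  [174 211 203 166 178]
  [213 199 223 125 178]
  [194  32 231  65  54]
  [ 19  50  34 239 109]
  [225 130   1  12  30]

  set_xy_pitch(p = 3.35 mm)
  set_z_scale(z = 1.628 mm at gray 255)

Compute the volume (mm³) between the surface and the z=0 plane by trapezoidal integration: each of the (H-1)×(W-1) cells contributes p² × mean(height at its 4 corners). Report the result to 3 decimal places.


height_mm = gray/255 × 1.628; cell vol = 3.35² × mean(4 corners)
unit = 3.35² × 1.628 / (4×255) = 0.017912 mm³ per gray-sum
row 0: Σ corner-gray over 4 cells = 2231  → 39.9617
row 1: Σ corner-gray over 4 cells = 2040  → 36.5405
row 2: Σ corner-gray over 4 cells = 1745  → 31.2564
row 3: Σ corner-gray over 4 cells = 2100  → 37.6152
row 4: Σ corner-gray over 4 cells = 2530  → 45.3173
row 5: Σ corner-gray over 4 cells = 2038  → 36.5046
row 6: Σ corner-gray over 4 cells = 1378  → 24.6827
row 7: Σ corner-gray over 4 cells = 1952  → 34.9642
row 8: Σ corner-gray over 4 cells = 1759  → 31.5072
row 9: Σ corner-gray over 4 cells = 2055  → 36.8091
row 10: Σ corner-gray over 4 cells = 3165  → 56.6914
row 11: Σ corner-gray over 4 cells = 2997  → 53.6822
row 12: Σ corner-gray over 4 cells = 2389  → 42.7917
row 13: Σ corner-gray over 4 cells = 1678  → 30.0563
row 14: Σ corner-gray over 4 cells = 1315  → 23.5543
Σ rows: total corner-gray = 31372  → 561.9350 mm³

561.935


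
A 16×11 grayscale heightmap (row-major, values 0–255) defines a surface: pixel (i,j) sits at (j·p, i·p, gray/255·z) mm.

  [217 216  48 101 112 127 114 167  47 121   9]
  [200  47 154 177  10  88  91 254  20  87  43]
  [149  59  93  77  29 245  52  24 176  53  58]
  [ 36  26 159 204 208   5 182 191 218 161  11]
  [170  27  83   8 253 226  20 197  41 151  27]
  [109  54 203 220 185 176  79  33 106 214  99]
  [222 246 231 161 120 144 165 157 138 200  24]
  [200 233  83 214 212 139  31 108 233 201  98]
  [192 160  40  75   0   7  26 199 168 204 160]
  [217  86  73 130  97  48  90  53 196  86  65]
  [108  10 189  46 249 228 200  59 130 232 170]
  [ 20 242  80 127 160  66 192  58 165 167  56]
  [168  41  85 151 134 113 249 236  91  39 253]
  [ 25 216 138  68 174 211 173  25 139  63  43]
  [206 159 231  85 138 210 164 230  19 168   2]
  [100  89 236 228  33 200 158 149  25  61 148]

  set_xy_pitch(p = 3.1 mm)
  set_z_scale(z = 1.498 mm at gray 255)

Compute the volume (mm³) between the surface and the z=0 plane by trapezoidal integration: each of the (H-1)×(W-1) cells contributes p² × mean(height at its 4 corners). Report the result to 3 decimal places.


1087.869

height_mm = gray/255 × 1.498; cell vol = 3.1² × mean(4 corners)
unit = 3.1² × 1.498 / (4×255) = 0.0141135 mm³ per gray-sum
row 0: Σ corner-gray over 10 cells = 4431  → 62.5370
row 1: Σ corner-gray over 10 cells = 3922  → 55.3532
row 2: Σ corner-gray over 10 cells = 4578  → 64.6116
row 3: Σ corner-gray over 10 cells = 4964  → 70.0595
row 4: Σ corner-gray over 10 cells = 4957  → 69.9607
row 5: Σ corner-gray over 10 cells = 6118  → 86.3465
row 6: Σ corner-gray over 10 cells = 6576  → 92.8104
row 7: Σ corner-gray over 10 cells = 5316  → 75.0274
row 8: Σ corner-gray over 10 cells = 4110  → 58.0065
row 9: Σ corner-gray over 10 cells = 4964  → 70.0595
row 10: Σ corner-gray over 10 cells = 5554  → 78.3864
row 11: Σ corner-gray over 10 cells = 5289  → 74.6464
row 12: Σ corner-gray over 10 cells = 5181  → 73.1221
row 13: Σ corner-gray over 10 cells = 5498  → 77.5961
row 14: Σ corner-gray over 10 cells = 5622  → 79.3462
Σ rows: total corner-gray = 77080  → 1087.8693 mm³


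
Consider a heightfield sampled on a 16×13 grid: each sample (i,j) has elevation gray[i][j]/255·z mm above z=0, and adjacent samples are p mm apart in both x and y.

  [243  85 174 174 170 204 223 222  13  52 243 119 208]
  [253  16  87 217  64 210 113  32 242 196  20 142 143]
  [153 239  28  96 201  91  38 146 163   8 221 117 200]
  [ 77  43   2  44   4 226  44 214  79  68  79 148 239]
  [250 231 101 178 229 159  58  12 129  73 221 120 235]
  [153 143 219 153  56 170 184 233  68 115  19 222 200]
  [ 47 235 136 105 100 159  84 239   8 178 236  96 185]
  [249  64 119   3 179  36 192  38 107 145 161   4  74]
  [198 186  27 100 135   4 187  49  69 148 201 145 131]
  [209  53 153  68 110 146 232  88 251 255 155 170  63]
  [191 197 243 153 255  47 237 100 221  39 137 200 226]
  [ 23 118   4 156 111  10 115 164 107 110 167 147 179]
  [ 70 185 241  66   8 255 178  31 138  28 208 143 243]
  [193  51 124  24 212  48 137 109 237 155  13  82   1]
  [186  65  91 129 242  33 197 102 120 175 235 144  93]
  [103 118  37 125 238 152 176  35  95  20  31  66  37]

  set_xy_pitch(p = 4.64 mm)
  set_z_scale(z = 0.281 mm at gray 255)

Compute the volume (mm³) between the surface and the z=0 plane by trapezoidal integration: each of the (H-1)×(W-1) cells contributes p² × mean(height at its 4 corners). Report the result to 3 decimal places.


552.710

height_mm = gray/255 × 0.281; cell vol = 4.64² × mean(4 corners)
unit = 4.64² × 0.281 / (4×255) = 0.00593119 mm³ per gray-sum
row 0: Σ corner-gray over 12 cells = 6883  → 40.8244
row 1: Σ corner-gray over 12 cells = 6123  → 36.3167
row 2: Σ corner-gray over 12 cells = 5267  → 31.2396
row 3: Σ corner-gray over 12 cells = 5725  → 33.9561
row 4: Σ corner-gray over 12 cells = 7024  → 41.6607
row 5: Σ corner-gray over 12 cells = 6901  → 40.9312
row 6: Σ corner-gray over 12 cells = 5803  → 34.4187
row 7: Σ corner-gray over 12 cells = 5250  → 31.1388
row 8: Σ corner-gray over 12 cells = 6465  → 38.3452
row 9: Σ corner-gray over 12 cells = 7709  → 45.7236
row 10: Σ corner-gray over 12 cells = 6695  → 39.7093
row 11: Σ corner-gray over 12 cells = 5895  → 34.9644
row 12: Σ corner-gray over 12 cells = 5853  → 34.7153
row 13: Σ corner-gray over 12 cells = 5923  → 35.1305
row 14: Σ corner-gray over 12 cells = 5671  → 33.6358
Σ rows: total corner-gray = 93187  → 552.7101 mm³


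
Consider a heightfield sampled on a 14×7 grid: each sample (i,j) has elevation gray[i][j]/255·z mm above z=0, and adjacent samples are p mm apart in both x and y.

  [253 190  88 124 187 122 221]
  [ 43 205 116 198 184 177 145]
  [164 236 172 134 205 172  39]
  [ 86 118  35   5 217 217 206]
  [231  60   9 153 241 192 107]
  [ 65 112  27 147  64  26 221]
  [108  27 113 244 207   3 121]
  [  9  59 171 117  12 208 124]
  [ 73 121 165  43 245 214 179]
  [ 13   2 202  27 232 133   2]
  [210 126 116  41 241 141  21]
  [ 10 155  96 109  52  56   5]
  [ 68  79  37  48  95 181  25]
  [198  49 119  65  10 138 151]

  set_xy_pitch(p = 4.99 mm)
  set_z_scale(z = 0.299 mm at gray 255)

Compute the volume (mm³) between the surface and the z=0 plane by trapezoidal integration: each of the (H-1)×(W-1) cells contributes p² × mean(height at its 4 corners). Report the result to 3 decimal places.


height_mm = gray/255 × 0.299; cell vol = 4.99² × mean(4 corners)
unit = 4.99² × 0.299 / (4×255) = 0.00729915 mm³ per gray-sum
row 0: Σ corner-gray over 6 cells = 3844  → 28.0579
row 1: Σ corner-gray over 6 cells = 3989  → 29.1163
row 2: Σ corner-gray over 6 cells = 3517  → 25.6711
row 3: Σ corner-gray over 6 cells = 3124  → 22.8025
row 4: Σ corner-gray over 6 cells = 2686  → 19.6055
row 5: Σ corner-gray over 6 cells = 2455  → 17.9194
row 6: Σ corner-gray over 6 cells = 2684  → 19.5909
row 7: Σ corner-gray over 6 cells = 3095  → 22.5909
row 8: Σ corner-gray over 6 cells = 3035  → 22.1529
row 9: Σ corner-gray over 6 cells = 2768  → 20.2040
row 10: Σ corner-gray over 6 cells = 2512  → 18.3355
row 11: Σ corner-gray over 6 cells = 1924  → 14.0436
row 12: Σ corner-gray over 6 cells = 2084  → 15.2114
Σ rows: total corner-gray = 37717  → 275.3019 mm³

275.302


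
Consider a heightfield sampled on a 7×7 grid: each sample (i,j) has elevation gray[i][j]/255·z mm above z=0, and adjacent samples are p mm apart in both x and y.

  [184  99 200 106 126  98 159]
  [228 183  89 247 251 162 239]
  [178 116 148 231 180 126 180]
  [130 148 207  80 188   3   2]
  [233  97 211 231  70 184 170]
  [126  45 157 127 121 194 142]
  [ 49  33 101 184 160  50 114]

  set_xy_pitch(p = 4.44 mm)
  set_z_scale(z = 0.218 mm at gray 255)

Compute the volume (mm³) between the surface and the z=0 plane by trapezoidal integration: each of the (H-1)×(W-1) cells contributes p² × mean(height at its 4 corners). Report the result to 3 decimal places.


89.575

height_mm = gray/255 × 0.218; cell vol = 4.44² × mean(4 corners)
unit = 4.44² × 0.218 / (4×255) = 0.0042133 mm³ per gray-sum
row 0: Σ corner-gray over 6 cells = 3932  → 16.5667
row 1: Σ corner-gray over 6 cells = 4291  → 18.0793
row 2: Σ corner-gray over 6 cells = 3344  → 14.0893
row 3: Σ corner-gray over 6 cells = 3373  → 14.2115
row 4: Σ corner-gray over 6 cells = 3545  → 14.9361
row 5: Σ corner-gray over 6 cells = 2775  → 11.6919
Σ rows: total corner-gray = 21260  → 89.5747 mm³


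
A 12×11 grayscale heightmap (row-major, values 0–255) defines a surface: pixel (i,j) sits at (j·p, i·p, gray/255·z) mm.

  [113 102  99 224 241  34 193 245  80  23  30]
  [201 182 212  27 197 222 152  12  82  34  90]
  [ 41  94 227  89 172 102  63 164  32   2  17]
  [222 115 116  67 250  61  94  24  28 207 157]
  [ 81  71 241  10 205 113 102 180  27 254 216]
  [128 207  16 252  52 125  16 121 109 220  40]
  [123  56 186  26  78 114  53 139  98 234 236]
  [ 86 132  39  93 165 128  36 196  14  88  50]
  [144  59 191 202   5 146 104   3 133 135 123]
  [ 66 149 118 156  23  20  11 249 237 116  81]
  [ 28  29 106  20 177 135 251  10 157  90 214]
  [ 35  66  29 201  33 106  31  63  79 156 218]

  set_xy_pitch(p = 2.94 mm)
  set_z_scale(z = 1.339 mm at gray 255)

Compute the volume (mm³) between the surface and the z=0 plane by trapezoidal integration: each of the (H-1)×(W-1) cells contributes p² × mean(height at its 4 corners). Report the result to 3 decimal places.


height_mm = gray/255 × 1.339; cell vol = 2.94² × mean(4 corners)
unit = 2.94² × 1.339 / (4×255) = 0.0113468 mm³ per gray-sum
row 0: Σ corner-gray over 10 cells = 5156  → 58.5043
row 1: Σ corner-gray over 10 cells = 4479  → 50.8225
row 2: Σ corner-gray over 10 cells = 4251  → 48.2354
row 3: Σ corner-gray over 10 cells = 5006  → 56.8023
row 4: Σ corner-gray over 10 cells = 5107  → 57.9483
row 5: Σ corner-gray over 10 cells = 4731  → 53.6819
row 6: Σ corner-gray over 10 cells = 4245  → 48.1674
row 7: Σ corner-gray over 10 cells = 4141  → 46.9873
row 8: Σ corner-gray over 10 cells = 4528  → 51.3785
row 9: Σ corner-gray over 10 cells = 4497  → 51.0268
row 10: Σ corner-gray over 10 cells = 3973  → 45.0810
Σ rows: total corner-gray = 50114  → 568.6357 mm³

568.636


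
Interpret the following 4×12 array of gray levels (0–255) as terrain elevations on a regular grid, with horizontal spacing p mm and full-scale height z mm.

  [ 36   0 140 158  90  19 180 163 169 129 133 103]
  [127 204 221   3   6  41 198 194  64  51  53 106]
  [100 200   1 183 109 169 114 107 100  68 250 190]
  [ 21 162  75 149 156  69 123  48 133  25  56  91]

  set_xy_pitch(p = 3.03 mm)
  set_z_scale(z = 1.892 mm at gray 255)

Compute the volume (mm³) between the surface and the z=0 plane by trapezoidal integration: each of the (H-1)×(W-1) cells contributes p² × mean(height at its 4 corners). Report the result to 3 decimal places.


255.360

height_mm = gray/255 × 1.892; cell vol = 3.03² × mean(4 corners)
unit = 3.03² × 1.892 / (4×255) = 0.0170297 mm³ per gray-sum
row 0: Σ corner-gray over 11 cells = 4804  → 81.8105
row 1: Σ corner-gray over 11 cells = 5195  → 88.4691
row 2: Σ corner-gray over 11 cells = 4996  → 85.0802
Σ rows: total corner-gray = 14995  → 255.3599 mm³


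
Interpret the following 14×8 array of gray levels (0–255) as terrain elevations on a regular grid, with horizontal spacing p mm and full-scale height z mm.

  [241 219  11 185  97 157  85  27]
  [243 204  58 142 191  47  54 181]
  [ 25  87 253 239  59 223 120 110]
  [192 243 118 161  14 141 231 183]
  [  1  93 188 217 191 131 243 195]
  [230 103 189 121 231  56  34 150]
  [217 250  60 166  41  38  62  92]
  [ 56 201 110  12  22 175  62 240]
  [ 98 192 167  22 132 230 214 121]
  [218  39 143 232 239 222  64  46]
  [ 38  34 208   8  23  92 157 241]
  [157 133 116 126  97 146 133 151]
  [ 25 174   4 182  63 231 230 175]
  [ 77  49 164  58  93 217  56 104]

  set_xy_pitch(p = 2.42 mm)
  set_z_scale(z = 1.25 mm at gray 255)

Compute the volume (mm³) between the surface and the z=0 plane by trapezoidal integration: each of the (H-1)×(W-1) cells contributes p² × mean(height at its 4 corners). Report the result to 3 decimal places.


348.348

height_mm = gray/255 × 1.25; cell vol = 2.42² × mean(4 corners)
unit = 2.42² × 1.25 / (4×255) = 0.00717696 mm³ per gray-sum
row 0: Σ corner-gray over 7 cells = 3592  → 25.7796
row 1: Σ corner-gray over 7 cells = 3913  → 28.0834
row 2: Σ corner-gray over 7 cells = 4288  → 30.7748
row 3: Σ corner-gray over 7 cells = 4513  → 32.3896
row 4: Σ corner-gray over 7 cells = 4170  → 29.9279
row 5: Σ corner-gray over 7 cells = 3391  → 24.3371
row 6: Σ corner-gray over 7 cells = 3003  → 21.5524
row 7: Σ corner-gray over 7 cells = 3593  → 25.7868
row 8: Σ corner-gray over 7 cells = 4275  → 30.6815
row 9: Σ corner-gray over 7 cells = 3465  → 24.8682
row 10: Σ corner-gray over 7 cells = 3133  → 22.4854
row 11: Σ corner-gray over 7 cells = 3778  → 27.1146
row 12: Σ corner-gray over 7 cells = 3423  → 24.5667
Σ rows: total corner-gray = 48537  → 348.3481 mm³


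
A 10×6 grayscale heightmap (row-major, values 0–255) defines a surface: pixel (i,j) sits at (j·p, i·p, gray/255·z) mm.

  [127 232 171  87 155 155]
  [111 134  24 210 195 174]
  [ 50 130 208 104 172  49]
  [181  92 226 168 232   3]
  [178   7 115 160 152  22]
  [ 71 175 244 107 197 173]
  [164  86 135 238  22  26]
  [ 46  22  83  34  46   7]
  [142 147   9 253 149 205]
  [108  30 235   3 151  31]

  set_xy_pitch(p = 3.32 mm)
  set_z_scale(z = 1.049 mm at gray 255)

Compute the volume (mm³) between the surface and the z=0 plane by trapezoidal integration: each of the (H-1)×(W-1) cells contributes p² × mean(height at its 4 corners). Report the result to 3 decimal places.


259.102

height_mm = gray/255 × 1.049; cell vol = 3.32² × mean(4 corners)
unit = 3.32² × 1.049 / (4×255) = 0.0113358 mm³ per gray-sum
row 0: Σ corner-gray over 5 cells = 2983  → 33.8146
row 1: Σ corner-gray over 5 cells = 2738  → 31.0374
row 2: Σ corner-gray over 5 cells = 2947  → 33.4065
row 3: Σ corner-gray over 5 cells = 2688  → 30.4706
row 4: Σ corner-gray over 5 cells = 2758  → 31.2641
row 5: Σ corner-gray over 5 cells = 2842  → 32.2163
row 6: Σ corner-gray over 5 cells = 1575  → 17.8539
row 7: Σ corner-gray over 5 cells = 1886  → 21.3793
row 8: Σ corner-gray over 5 cells = 2440  → 27.6593
Σ rows: total corner-gray = 22857  → 259.1020 mm³


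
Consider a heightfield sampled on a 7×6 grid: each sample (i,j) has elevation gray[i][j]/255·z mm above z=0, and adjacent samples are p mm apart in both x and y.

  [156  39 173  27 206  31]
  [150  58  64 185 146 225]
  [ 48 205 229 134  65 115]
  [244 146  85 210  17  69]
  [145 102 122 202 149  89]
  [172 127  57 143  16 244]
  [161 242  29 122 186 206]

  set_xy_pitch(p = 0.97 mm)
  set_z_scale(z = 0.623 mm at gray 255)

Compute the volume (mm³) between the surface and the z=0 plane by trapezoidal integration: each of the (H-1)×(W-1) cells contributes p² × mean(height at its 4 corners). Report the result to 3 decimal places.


height_mm = gray/255 × 0.623; cell vol = 0.97² × mean(4 corners)
unit = 0.97² × 0.623 / (4×255) = 0.000574687 mm³ per gray-sum
row 0: Σ corner-gray over 5 cells = 2358  → 1.3551
row 1: Σ corner-gray over 5 cells = 2710  → 1.5574
row 2: Σ corner-gray over 5 cells = 2658  → 1.5275
row 3: Σ corner-gray over 5 cells = 2613  → 1.5017
row 4: Σ corner-gray over 5 cells = 2486  → 1.4287
row 5: Σ corner-gray over 5 cells = 2627  → 1.5097
Σ rows: total corner-gray = 15452  → 8.8801 mm³

8.880


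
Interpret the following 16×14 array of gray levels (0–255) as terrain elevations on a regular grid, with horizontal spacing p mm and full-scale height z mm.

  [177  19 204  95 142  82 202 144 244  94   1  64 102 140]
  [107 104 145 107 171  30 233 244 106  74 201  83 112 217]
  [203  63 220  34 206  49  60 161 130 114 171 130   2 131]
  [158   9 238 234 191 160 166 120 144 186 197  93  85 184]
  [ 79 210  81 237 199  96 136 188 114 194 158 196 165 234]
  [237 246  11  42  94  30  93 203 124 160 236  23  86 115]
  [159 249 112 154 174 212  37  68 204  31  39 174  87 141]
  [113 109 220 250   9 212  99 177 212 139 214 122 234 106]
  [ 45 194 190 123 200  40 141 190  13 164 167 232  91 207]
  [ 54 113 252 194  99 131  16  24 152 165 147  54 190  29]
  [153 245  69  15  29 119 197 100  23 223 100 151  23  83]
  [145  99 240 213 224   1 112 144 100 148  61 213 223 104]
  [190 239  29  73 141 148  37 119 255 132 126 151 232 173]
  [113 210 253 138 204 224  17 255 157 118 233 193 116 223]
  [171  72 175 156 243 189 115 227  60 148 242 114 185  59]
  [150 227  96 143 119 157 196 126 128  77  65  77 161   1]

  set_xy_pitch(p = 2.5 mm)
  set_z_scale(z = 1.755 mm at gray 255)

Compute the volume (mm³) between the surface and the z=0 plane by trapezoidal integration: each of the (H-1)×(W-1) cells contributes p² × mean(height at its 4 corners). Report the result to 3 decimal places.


height_mm = gray/255 × 1.755; cell vol = 2.5² × mean(4 corners)
unit = 2.5² × 1.755 / (4×255) = 0.0107537 mm³ per gray-sum
row 0: Σ corner-gray over 13 cells = 6647  → 71.4797
row 1: Σ corner-gray over 13 cells = 6558  → 70.5226
row 2: Σ corner-gray over 13 cells = 7002  → 75.2972
row 3: Σ corner-gray over 13 cells = 8249  → 88.7071
row 4: Σ corner-gray over 13 cells = 7309  → 78.5986
row 5: Σ corner-gray over 13 cells = 6430  → 69.1461
row 6: Σ corner-gray over 13 cells = 7595  → 81.6742
row 7: Σ corner-gray over 13 cells = 7955  → 85.5455
row 8: Σ corner-gray over 13 cells = 6899  → 74.1896
row 9: Σ corner-gray over 13 cells = 5981  → 64.3177
row 10: Σ corner-gray over 13 cells = 6629  → 71.2861
row 11: Σ corner-gray over 13 cells = 7532  → 80.9967
row 12: Σ corner-gray over 13 cells = 8299  → 89.2448
row 13: Σ corner-gray over 13 cells = 8654  → 93.0623
row 14: Σ corner-gray over 13 cells = 7377  → 79.3299
Σ rows: total corner-gray = 109116  → 1173.3982 mm³

1173.398
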